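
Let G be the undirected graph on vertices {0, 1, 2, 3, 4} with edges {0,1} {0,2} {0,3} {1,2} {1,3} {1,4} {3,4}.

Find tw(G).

2

A width-2 tree decomposition is:
Bags: B1 = {0, 1, 2}  B2 = {0, 1, 3}  B3 = {1, 3, 4}
Tree: B1–B2, B2–B3
Every bag has size at most 3, so the width is 3 − 1 = 2 and tw(G) ≤ 2. For the lower bound, the 3 vertices {0, 1, 2} are pairwise adjacent, and any tree decomposition puts a clique entirely inside one bag — forcing width ≥ 2. Therefore the treewidth is 2.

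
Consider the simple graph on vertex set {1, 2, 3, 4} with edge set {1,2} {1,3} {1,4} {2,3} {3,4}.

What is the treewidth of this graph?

2

A width-2 tree decomposition is:
Bags: B1 = {1, 3, 4}  B2 = {1, 2, 3}
Tree: B1–B2
Every bag has size at most 3, so the width is 3 − 1 = 2 and tw(G) ≤ 2. On the other hand G contains the 3-clique {1, 2, 3}. A clique must lie in a single bag of any decomposition, so no decomposition can have width below 2. The upper and lower bounds meet at 2, so that is the treewidth.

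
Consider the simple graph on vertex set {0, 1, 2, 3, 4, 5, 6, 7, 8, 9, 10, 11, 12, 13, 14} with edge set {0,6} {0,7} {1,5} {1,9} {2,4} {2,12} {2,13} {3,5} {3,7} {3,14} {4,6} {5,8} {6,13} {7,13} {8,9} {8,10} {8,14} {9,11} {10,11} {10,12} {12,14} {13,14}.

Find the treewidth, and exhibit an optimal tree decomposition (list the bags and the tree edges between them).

The largest bag has 4 vertices, giving width 3; this decomposition certifies tw(G) ≤ 3. For the lower bound: the 4 vertex sets {1,9,11}, {5}, {8}, {3,10,12,14} are disjoint, each induces a connected subgraph, and every pair is joined by at least one edge of G. Contracting each set to a single vertex therefore yields K_{4} as a minor, and since treewidth is minor-monotone, tw(G) ≥ tw(K_{4}) = 3. The upper and lower bounds meet at 3, so that is the treewidth.

Treewidth 3.
One such decomposition:
Bags: B1 = {1, 5, 9, 11}  B2 = {5, 8, 9, 11}  B3 = {5, 8, 10, 11}  B4 = {3, 5, 8, 10}  B5 = {3, 8, 10, 14}  B6 = {3, 10, 12, 14}  B7 = {3, 7, 12, 14}  B8 = {7, 12, 13, 14}  B9 = {2, 7, 12, 13}  B10 = {0, 2, 7, 13}  B11 = {0, 2, 6, 13}  B12 = {0, 2, 4, 6}
Tree: B1–B2, B2–B3, B3–B4, B4–B5, B5–B6, B6–B7, B7–B8, B8–B9, B9–B10, B10–B11, B11–B12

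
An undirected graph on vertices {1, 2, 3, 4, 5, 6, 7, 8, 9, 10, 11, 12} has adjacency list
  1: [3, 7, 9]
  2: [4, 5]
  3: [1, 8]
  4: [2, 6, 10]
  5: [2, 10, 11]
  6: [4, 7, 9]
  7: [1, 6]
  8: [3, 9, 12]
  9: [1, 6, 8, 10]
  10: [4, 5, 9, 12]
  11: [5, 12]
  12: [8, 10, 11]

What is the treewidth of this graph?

A width-3 tree decomposition is:
Bags: B1 = {1, 3, 6, 7}  B2 = {1, 3, 6, 9}  B3 = {3, 6, 8, 9}  B4 = {4, 6, 8, 9}  B5 = {4, 8, 9, 10}  B6 = {4, 8, 10, 12}  B7 = {2, 4, 10, 12}  B8 = {2, 5, 10, 12}  B9 = {2, 5, 11, 12}
Tree: B1–B2, B2–B3, B3–B4, B4–B5, B5–B6, B6–B7, B7–B8, B8–B9
The largest bag has 4 vertices, giving width 3; this decomposition certifies tw(G) ≤ 3. For the lower bound: the 4 vertex sets {1,3,7}, {6}, {9}, {4,8,10,12} are disjoint, each induces a connected subgraph, and every pair is joined by at least one edge of G. Contracting each set to a single vertex therefore yields K_{4} as a minor, and since treewidth is minor-monotone, tw(G) ≥ tw(K_{4}) = 3. The upper and lower bounds meet at 3, so that is the treewidth.

3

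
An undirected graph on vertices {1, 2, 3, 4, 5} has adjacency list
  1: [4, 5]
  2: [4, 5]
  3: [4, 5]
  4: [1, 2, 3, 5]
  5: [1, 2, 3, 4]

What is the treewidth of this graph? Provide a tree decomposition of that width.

Each bag holds 3 vertices, so the decomposition has width 2, which upper-bounds the treewidth. Conversely, {1, 4, 5} is a clique of size 3, and the vertices of any clique must share a bag in every tree decomposition; so some bag has ≥ 3 vertices and tw(G) ≥ 2. Hence tw(G) = 2 exactly.

Treewidth 2.
Bags: B1 = {1, 4, 5}  B2 = {2, 4, 5}  B3 = {3, 4, 5}
Tree: B1–B2, B1–B3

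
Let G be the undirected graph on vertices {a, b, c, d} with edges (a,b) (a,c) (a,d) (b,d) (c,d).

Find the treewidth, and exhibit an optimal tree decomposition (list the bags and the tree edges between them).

Treewidth 2.
One optimal decomposition is:
Bags: B1 = {a, c, d}  B2 = {a, b, d}
Tree: B1–B2

The largest bag has 3 vertices, giving width 2; this decomposition certifies tw(G) ≤ 2. On the other hand G contains the 3-clique {a, c, d}. A clique must lie in a single bag of any decomposition, so no decomposition can have width below 2. The upper and lower bounds meet at 2, so that is the treewidth.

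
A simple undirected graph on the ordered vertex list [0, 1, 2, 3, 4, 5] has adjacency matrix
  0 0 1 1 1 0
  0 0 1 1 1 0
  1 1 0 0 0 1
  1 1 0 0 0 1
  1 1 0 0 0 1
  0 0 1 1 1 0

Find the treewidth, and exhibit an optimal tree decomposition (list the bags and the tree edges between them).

Each bag holds 4 vertices, so the decomposition has width 3, which upper-bounds the treewidth. For the lower bound: the 4 vertex sets {0,2}, {3,5}, {4}, {1} are disjoint, each induces a connected subgraph, and every pair is joined by at least one edge of G. Contracting each set to a single vertex therefore yields K_{4} as a minor, and since treewidth is minor-monotone, tw(G) ≥ tw(K_{4}) = 3. The upper and lower bounds meet at 3, so that is the treewidth.

Treewidth 3.
One such decomposition:
Bags: B1 = {0, 2, 3, 4}  B2 = {2, 3, 4, 5}  B3 = {1, 2, 3, 4}
Tree: B1–B2, B2–B3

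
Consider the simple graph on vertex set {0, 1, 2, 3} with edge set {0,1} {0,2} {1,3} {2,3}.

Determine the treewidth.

A width-2 tree decomposition is:
Bags: B1 = {0, 1, 3}  B2 = {0, 2, 3}
Tree: B1–B2
Each bag holds 3 vertices, so the decomposition has width 2, which upper-bounds the treewidth. Since 3–1–0–2–3 is a cycle in G, G is not acyclic. Forests are exactly the graphs of treewidth ≤ 1, so tw(G) ≥ 2. The upper and lower bounds meet at 2, so that is the treewidth.

2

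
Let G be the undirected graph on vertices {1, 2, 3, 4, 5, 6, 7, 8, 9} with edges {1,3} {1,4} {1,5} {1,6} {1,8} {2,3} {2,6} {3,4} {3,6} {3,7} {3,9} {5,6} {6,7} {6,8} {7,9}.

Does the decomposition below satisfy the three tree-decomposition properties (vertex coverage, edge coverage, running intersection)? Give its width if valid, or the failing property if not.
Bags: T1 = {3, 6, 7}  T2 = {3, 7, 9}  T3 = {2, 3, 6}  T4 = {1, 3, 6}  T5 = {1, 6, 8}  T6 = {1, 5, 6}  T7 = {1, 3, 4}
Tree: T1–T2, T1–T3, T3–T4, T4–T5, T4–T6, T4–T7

Vertex coverage: the bags together contain {1, 2, 3, 4, 5, 6, 7, 8, 9}, the full vertex set. Edge coverage: each edge of G has both endpoints in at least one bag. Running intersection: for every vertex, the bags containing it form a connected subtree. All three properties hold, so this is a valid tree decomposition of width max|bag| − 1 = 2, and hence tw(G) ≤ 2.

Yes; width 2.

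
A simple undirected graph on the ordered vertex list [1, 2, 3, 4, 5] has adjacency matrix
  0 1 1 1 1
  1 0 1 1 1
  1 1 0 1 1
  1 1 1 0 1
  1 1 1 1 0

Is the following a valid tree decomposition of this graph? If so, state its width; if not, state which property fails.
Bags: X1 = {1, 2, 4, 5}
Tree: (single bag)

A tree decomposition must satisfy three properties: every vertex lies in some bag; for every edge, both endpoints lie together in some bag; and for every vertex, the bags containing it form a connected subtree. Here vertex 3 appears in no bag, so the decomposition is invalid.

No — vertex 3 appears in no bag.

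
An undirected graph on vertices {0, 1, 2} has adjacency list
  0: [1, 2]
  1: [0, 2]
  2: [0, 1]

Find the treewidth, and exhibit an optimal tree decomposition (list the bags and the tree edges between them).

Treewidth 2.
One such decomposition:
Bags: B1 = {0, 1, 2}
Tree: (single bag)

A single bag containing all 3 vertices is trivially a valid decomposition of width 2. Conversely, {0, 1, 2} is a clique of size 3, and the vertices of any clique must share a bag in every tree decomposition; so some bag has ≥ 3 vertices and tw(G) ≥ 2. Hence tw(G) = 2 exactly.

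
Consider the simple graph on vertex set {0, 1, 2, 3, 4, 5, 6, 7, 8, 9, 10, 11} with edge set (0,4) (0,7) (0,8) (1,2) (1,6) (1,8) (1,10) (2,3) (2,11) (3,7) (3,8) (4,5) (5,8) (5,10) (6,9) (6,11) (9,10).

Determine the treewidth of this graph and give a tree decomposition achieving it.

Treewidth 3.
One such decomposition:
Bags: B1 = {2, 6, 9, 11}  B2 = {1, 2, 6, 9}  B3 = {1, 2, 9, 10}  B4 = {1, 2, 3, 10}  B5 = {1, 3, 8, 10}  B6 = {3, 5, 8, 10}  B7 = {3, 5, 7, 8}  B8 = {0, 5, 7, 8}  B9 = {0, 4, 5, 7}
Tree: B1–B2, B2–B3, B3–B4, B4–B5, B5–B6, B6–B7, B7–B8, B8–B9

Each bag holds 4 vertices, so the decomposition has width 3, which upper-bounds the treewidth. For the lower bound: the 4 vertex sets {6,9,11}, {2}, {1}, {3,5,8,10} are disjoint, each induces a connected subgraph, and every pair is joined by at least one edge of G. Contracting each set to a single vertex therefore yields K_{4} as a minor, and since treewidth is minor-monotone, tw(G) ≥ tw(K_{4}) = 3. Combining the bounds, tw(G) = 3.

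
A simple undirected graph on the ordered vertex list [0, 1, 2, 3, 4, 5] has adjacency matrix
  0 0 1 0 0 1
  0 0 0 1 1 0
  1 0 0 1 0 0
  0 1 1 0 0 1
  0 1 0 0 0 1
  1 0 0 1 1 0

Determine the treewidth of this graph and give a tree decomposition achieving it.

Treewidth 2.
One such decomposition:
Bags: B1 = {0, 2, 5}  B2 = {2, 3, 5}  B3 = {3, 4, 5}  B4 = {1, 3, 4}
Tree: B1–B2, B2–B3, B3–B4

Each bag holds 3 vertices, so the decomposition has width 2, which upper-bounds the treewidth. Since 0–2–3–5–0 is a cycle in G, G is not acyclic. Forests are exactly the graphs of treewidth ≤ 1, so tw(G) ≥ 2. Combining the bounds, tw(G) = 2.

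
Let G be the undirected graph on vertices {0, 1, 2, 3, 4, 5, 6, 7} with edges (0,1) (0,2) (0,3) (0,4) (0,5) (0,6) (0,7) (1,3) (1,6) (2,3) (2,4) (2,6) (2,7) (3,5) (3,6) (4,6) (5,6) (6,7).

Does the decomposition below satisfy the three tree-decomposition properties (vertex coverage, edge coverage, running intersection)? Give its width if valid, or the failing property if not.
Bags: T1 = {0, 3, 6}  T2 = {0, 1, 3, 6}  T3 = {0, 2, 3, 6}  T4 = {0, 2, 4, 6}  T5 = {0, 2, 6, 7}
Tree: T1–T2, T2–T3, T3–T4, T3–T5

No — vertex 5 appears in no bag.

A tree decomposition must satisfy three properties: every vertex lies in some bag; for every edge, both endpoints lie together in some bag; and for every vertex, the bags containing it form a connected subtree. Here vertex 5 appears in no bag, so the decomposition is invalid.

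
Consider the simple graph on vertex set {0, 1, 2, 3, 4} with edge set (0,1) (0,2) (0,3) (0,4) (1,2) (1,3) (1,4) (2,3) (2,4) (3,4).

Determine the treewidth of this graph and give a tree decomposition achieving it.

With just one bag of size 5, the width is 5 − 1 = 4, so tw(G) ≤ 4. Conversely, {0, 1, 2, 3, 4} is a clique of size 5, and the vertices of any clique must share a bag in every tree decomposition; so some bag has ≥ 5 vertices and tw(G) ≥ 4. The upper and lower bounds meet at 4, so that is the treewidth.

Treewidth 4.
Bags: B1 = {0, 1, 2, 3, 4}
Tree: (single bag)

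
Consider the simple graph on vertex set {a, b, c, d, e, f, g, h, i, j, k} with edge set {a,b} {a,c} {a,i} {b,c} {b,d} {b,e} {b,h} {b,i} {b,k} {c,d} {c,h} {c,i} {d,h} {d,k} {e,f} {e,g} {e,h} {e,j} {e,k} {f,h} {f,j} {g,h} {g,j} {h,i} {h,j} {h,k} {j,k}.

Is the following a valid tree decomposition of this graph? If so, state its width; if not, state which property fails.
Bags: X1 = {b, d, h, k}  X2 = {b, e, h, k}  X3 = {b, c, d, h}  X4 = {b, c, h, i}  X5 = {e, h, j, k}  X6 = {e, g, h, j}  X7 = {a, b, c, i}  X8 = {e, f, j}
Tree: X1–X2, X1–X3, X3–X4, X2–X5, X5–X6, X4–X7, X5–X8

A tree decomposition must satisfy three properties: every vertex lies in some bag; for every edge, both endpoints lie together in some bag; and for every vertex, the bags containing it form a connected subtree. Here edge (h,f) lies in no bag, so the decomposition is invalid.

No — edge (h,f) lies in no bag.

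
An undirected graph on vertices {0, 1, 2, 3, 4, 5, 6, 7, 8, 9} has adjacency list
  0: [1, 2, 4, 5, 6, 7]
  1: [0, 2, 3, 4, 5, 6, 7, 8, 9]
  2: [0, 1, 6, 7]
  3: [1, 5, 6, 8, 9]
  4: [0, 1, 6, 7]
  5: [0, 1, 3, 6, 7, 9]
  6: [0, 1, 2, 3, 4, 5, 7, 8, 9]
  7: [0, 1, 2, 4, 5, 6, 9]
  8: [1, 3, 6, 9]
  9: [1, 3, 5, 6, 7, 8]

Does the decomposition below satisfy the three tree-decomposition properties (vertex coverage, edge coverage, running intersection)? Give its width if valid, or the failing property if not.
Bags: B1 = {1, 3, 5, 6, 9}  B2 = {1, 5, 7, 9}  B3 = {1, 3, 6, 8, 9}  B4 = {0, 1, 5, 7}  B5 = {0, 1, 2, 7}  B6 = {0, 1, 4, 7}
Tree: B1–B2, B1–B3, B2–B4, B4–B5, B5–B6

A tree decomposition must satisfy three properties: every vertex lies in some bag; for every edge, both endpoints lie together in some bag; and for every vertex, the bags containing it form a connected subtree. Here edge (6,7) lies in no bag, so the decomposition is invalid.

No — edge (6,7) lies in no bag.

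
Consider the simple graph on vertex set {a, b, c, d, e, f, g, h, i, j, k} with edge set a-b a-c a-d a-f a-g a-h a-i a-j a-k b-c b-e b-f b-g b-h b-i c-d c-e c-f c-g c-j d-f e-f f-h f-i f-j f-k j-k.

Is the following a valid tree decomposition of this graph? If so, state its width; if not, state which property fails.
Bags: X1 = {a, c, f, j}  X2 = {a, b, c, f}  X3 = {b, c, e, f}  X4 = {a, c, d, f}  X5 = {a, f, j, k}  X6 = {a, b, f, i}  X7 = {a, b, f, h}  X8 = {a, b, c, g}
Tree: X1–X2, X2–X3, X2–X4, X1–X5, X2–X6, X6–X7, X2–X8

Every vertex of G appears in some bag (union = {a, b, c, d, e, f, g, h, i, j, k}); every edge is covered by a bag; and for each vertex v the set of bags containing v is connected in the bag tree. The decomposition is therefore valid. The largest bag has 4 vertices, so the width is 3.

Yes; width 3.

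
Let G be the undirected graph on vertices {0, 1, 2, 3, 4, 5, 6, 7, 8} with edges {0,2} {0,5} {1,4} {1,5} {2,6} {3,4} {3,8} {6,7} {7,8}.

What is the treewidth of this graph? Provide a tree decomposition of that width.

The largest bag has 3 vertices, giving width 2; this decomposition certifies tw(G) ≤ 2. For the lower bound, G contains the cycle 5–1–4–3–8–7–6–2–0–5, so G is not a forest; only forests have treewidth ≤ 1, hence tw(G) ≥ 2. Therefore the treewidth is 2.

Treewidth 2.
Bags: B1 = {1, 4, 5}  B2 = {3, 4, 5}  B3 = {3, 5, 8}  B4 = {5, 7, 8}  B5 = {5, 6, 7}  B6 = {2, 5, 6}  B7 = {0, 2, 5}
Tree: B1–B2, B2–B3, B3–B4, B4–B5, B5–B6, B6–B7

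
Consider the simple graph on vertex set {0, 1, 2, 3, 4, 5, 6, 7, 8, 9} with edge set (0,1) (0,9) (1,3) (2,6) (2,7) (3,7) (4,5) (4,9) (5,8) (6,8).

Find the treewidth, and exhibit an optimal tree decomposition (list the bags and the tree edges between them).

Every bag has size at most 3, so the width is 3 − 1 = 2 and tw(G) ≤ 2. Since 9–4–5–8–6–2–7–3–1–0–9 is a cycle in G, G is not acyclic. Forests are exactly the graphs of treewidth ≤ 1, so tw(G) ≥ 2. Therefore the treewidth is 2.

Treewidth 2.
One such decomposition:
Bags: B1 = {4, 5, 9}  B2 = {5, 8, 9}  B3 = {6, 8, 9}  B4 = {2, 6, 9}  B5 = {2, 7, 9}  B6 = {3, 7, 9}  B7 = {1, 3, 9}  B8 = {0, 1, 9}
Tree: B1–B2, B2–B3, B3–B4, B4–B5, B5–B6, B6–B7, B7–B8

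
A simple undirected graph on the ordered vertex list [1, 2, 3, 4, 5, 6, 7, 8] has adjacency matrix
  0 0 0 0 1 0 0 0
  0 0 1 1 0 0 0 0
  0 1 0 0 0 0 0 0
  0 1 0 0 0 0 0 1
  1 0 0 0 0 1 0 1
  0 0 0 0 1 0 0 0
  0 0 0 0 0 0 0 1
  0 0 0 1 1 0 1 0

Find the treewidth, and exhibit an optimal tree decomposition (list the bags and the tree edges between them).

Every bag has size at most 2, so the width is 2 − 1 = 1 and tw(G) ≤ 1. Any graph with an edge has treewidth ≥ 1, and G has the edge 5–8. Hence tw(G) = 1 exactly.

Treewidth 1.
One such decomposition:
Bags: B1 = {5, 8}  B2 = {5, 6}  B3 = {4, 8}  B4 = {1, 5}  B5 = {2, 4}  B6 = {7, 8}  B7 = {2, 3}
Tree: B1–B2, B1–B3, B1–B4, B3–B5, B3–B6, B5–B7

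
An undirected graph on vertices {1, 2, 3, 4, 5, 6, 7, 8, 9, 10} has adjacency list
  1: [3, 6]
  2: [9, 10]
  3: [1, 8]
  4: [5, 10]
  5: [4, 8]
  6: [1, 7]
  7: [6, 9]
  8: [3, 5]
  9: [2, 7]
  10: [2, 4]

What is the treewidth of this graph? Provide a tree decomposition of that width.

Treewidth 2.
One optimal decomposition is:
Bags: B1 = {2, 9, 10}  B2 = {4, 9, 10}  B3 = {4, 5, 9}  B4 = {5, 8, 9}  B5 = {3, 8, 9}  B6 = {1, 3, 9}  B7 = {1, 6, 9}  B8 = {6, 7, 9}
Tree: B1–B2, B2–B3, B3–B4, B4–B5, B5–B6, B6–B7, B7–B8

Each bag holds 3 vertices, so the decomposition has width 2, which upper-bounds the treewidth. For the lower bound, G contains the cycle 9–2–10–4–5–8–3–1–6–7–9, so G is not a forest; only forests have treewidth ≤ 1, hence tw(G) ≥ 2. Hence tw(G) = 2 exactly.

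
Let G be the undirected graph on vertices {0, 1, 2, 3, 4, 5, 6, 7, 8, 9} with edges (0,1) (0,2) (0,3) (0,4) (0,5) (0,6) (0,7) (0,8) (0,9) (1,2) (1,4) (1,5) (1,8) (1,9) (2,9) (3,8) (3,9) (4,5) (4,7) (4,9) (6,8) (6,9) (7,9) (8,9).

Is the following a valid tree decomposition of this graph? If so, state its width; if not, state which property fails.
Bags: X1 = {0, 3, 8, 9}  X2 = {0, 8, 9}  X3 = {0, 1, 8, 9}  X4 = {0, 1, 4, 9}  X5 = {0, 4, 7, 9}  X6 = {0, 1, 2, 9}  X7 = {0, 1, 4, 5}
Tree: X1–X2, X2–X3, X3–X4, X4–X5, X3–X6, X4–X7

A tree decomposition must satisfy three properties: every vertex lies in some bag; for every edge, both endpoints lie together in some bag; and for every vertex, the bags containing it form a connected subtree. Here vertex 6 appears in no bag, so the decomposition is invalid.

No — vertex 6 appears in no bag.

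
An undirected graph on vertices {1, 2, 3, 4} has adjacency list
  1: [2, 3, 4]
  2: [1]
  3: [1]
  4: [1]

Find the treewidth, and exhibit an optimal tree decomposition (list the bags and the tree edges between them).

Treewidth 1.
One optimal decomposition is:
Bags: B1 = {1, 2}  B2 = {1, 3}  B3 = {1, 4}
Tree: B1–B2, B1–B3

Each bag holds 2 vertices, so the decomposition has width 1, which upper-bounds the treewidth. Since G has at least one edge (e.g. 2–1), it is not an edgeless graph, so tw(G) ≥ 1. Combining the bounds, tw(G) = 1.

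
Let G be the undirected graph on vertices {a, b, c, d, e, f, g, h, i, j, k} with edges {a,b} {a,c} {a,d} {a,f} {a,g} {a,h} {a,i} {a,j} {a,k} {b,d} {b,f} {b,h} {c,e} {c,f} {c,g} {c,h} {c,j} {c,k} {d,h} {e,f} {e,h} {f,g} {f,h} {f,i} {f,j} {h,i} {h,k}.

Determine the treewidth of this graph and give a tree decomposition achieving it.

The largest bag has 4 vertices, giving width 3; this decomposition certifies tw(G) ≤ 3. Conversely, {c, e, f, h} is a clique of size 4, and the vertices of any clique must share a bag in every tree decomposition; so some bag has ≥ 4 vertices and tw(G) ≥ 3. The upper and lower bounds meet at 3, so that is the treewidth.

Treewidth 3.
One optimal decomposition is:
Bags: B1 = {a, b, f, h}  B2 = {a, b, d, h}  B3 = {a, c, f, h}  B4 = {a, c, f, g}  B5 = {a, c, f, j}  B6 = {a, c, h, k}  B7 = {a, f, h, i}  B8 = {c, e, f, h}
Tree: B1–B2, B1–B3, B3–B4, B3–B5, B3–B6, B3–B7, B3–B8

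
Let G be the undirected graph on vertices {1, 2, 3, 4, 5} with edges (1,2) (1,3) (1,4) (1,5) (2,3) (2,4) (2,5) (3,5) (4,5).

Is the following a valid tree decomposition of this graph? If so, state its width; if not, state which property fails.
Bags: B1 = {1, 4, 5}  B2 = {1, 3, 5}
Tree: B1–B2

A tree decomposition must satisfy three properties: every vertex lies in some bag; for every edge, both endpoints lie together in some bag; and for every vertex, the bags containing it form a connected subtree. Here vertex 2 appears in no bag, so the decomposition is invalid.

No — vertex 2 appears in no bag.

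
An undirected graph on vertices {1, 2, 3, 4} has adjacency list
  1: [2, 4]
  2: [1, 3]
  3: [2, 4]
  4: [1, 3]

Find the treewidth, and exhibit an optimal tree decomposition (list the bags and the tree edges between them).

The largest bag has 3 vertices, giving width 2; this decomposition certifies tw(G) ≤ 2. The edges 3–4–1–2–3 form a cycle, so G is not a tree and its treewidth is at least 2. Hence tw(G) = 2 exactly.

Treewidth 2.
Bags: B1 = {1, 3, 4}  B2 = {1, 2, 3}
Tree: B1–B2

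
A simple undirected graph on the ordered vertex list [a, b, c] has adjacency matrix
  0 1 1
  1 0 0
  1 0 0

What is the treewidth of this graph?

1

A width-1 tree decomposition is:
Bags: B1 = {a, c}  B2 = {a, b}
Tree: B1–B2
The largest bag has 2 vertices, giving width 1; this decomposition certifies tw(G) ≤ 1. G has an edge, so its treewidth is at least 1. Hence tw(G) = 1 exactly.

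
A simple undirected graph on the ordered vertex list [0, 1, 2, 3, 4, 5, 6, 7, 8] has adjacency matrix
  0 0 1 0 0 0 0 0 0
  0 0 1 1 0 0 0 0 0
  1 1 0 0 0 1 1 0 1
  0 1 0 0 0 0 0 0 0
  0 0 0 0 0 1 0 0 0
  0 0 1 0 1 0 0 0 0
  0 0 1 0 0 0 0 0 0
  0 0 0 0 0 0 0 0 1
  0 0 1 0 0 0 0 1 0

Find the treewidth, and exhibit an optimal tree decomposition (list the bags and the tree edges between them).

Every bag has size at most 2, so the width is 2 − 1 = 1 and tw(G) ≤ 1. Since G has at least one edge (e.g. 1–2), it is not an edgeless graph, so tw(G) ≥ 1. Combining the bounds, tw(G) = 1.

Treewidth 1.
One such decomposition:
Bags: B1 = {1, 2}  B2 = {2, 8}  B3 = {2, 5}  B4 = {7, 8}  B5 = {0, 2}  B6 = {4, 5}  B7 = {1, 3}  B8 = {2, 6}
Tree: B1–B2, B2–B3, B2–B4, B3–B5, B3–B6, B1–B7, B3–B8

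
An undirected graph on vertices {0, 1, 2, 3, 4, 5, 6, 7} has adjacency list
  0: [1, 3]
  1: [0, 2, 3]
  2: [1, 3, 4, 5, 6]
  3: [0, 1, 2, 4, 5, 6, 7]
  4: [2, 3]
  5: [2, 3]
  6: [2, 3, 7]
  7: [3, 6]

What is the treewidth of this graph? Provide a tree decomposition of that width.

Treewidth 2.
One optimal decomposition is:
Bags: B1 = {2, 3, 5}  B2 = {1, 2, 3}  B3 = {2, 3, 6}  B4 = {0, 1, 3}  B5 = {2, 3, 4}  B6 = {3, 6, 7}
Tree: B1–B2, B1–B3, B2–B4, B3–B5, B3–B6

The largest bag has 3 vertices, giving width 2; this decomposition certifies tw(G) ≤ 2. On the other hand G contains the 3-clique {0, 1, 3}. A clique must lie in a single bag of any decomposition, so no decomposition can have width below 2. Hence tw(G) = 2 exactly.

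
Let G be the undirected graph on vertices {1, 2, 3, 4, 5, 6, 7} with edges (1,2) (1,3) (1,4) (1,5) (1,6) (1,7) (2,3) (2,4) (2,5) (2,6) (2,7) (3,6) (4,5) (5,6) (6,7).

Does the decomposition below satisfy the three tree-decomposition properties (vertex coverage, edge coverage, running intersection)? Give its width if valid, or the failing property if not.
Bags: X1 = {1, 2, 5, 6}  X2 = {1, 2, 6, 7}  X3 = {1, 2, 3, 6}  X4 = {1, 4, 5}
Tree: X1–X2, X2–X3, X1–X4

No — edge (2,4) lies in no bag.

A tree decomposition must satisfy three properties: every vertex lies in some bag; for every edge, both endpoints lie together in some bag; and for every vertex, the bags containing it form a connected subtree. Here edge (2,4) lies in no bag, so the decomposition is invalid.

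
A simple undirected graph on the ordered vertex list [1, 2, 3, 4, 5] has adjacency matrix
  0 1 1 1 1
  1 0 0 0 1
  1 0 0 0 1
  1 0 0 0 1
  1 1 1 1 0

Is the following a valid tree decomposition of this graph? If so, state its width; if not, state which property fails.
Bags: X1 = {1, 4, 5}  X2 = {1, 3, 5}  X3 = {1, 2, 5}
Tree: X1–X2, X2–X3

Yes; width 2.

Vertex coverage: the bags together contain {1, 2, 3, 4, 5}, the full vertex set. Edge coverage: each edge of G has both endpoints in at least one bag. Running intersection: for every vertex, the bags containing it form a connected subtree. All three properties hold, so this is a valid tree decomposition of width max|bag| − 1 = 2, and hence tw(G) ≤ 2.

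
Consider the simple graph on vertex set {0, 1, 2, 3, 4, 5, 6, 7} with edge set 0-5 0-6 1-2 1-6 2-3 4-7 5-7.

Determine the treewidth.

A width-1 tree decomposition is:
Bags: B1 = {2, 3}  B2 = {1, 2}  B3 = {1, 6}  B4 = {0, 6}  B5 = {0, 5}  B6 = {5, 7}  B7 = {4, 7}
Tree: B1–B2, B2–B3, B3–B4, B4–B5, B5–B6, B6–B7
Each bag holds 2 vertices, so the decomposition has width 1, which upper-bounds the treewidth. Since G has at least one edge (e.g. 3–2), it is not an edgeless graph, so tw(G) ≥ 1. Therefore the treewidth is 1.

1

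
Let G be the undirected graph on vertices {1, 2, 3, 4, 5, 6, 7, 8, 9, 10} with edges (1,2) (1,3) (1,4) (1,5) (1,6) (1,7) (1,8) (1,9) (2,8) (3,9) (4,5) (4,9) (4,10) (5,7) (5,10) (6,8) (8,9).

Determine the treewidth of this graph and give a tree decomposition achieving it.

Treewidth 2.
One such decomposition:
Bags: B1 = {1, 4, 5}  B2 = {1, 4, 9}  B3 = {4, 5, 10}  B4 = {1, 5, 7}  B5 = {1, 8, 9}  B6 = {1, 6, 8}  B7 = {1, 2, 8}  B8 = {1, 3, 9}
Tree: B1–B2, B1–B3, B1–B4, B2–B5, B5–B6, B6–B7, B5–B8

Each bag holds 3 vertices, so the decomposition has width 2, which upper-bounds the treewidth. Conversely, {1, 3, 9} is a clique of size 3, and the vertices of any clique must share a bag in every tree decomposition; so some bag has ≥ 3 vertices and tw(G) ≥ 2. Hence tw(G) = 2 exactly.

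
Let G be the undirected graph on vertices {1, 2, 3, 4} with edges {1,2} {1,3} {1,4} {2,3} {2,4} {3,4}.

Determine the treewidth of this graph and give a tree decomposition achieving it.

Treewidth 3.
Bags: B1 = {1, 2, 3, 4}
Tree: (single bag)

With just one bag of size 4, the width is 4 − 1 = 3, so tw(G) ≤ 3. On the other hand G contains the 4-clique {1, 2, 3, 4}. A clique must lie in a single bag of any decomposition, so no decomposition can have width below 3. Therefore the treewidth is 3.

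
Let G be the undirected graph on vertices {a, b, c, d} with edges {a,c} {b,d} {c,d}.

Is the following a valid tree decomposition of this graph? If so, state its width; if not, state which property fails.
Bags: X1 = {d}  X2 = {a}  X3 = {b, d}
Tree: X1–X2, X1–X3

No — vertex c appears in no bag.

A tree decomposition must satisfy three properties: every vertex lies in some bag; for every edge, both endpoints lie together in some bag; and for every vertex, the bags containing it form a connected subtree. Here vertex c appears in no bag, so the decomposition is invalid.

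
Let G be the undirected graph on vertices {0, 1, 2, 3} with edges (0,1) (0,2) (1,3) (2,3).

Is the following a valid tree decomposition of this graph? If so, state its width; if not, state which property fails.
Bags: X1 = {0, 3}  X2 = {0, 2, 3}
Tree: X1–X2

A tree decomposition must satisfy three properties: every vertex lies in some bag; for every edge, both endpoints lie together in some bag; and for every vertex, the bags containing it form a connected subtree. Here vertex 1 appears in no bag, so the decomposition is invalid.

No — vertex 1 appears in no bag.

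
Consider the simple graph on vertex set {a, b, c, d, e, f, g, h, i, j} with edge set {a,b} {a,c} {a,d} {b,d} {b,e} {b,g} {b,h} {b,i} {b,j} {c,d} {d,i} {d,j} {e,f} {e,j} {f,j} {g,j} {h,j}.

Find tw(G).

A width-2 tree decomposition is:
Bags: B1 = {b, d, j}  B2 = {b, g, j}  B3 = {b, d, i}  B4 = {b, e, j}  B5 = {e, f, j}  B6 = {a, b, d}  B7 = {b, h, j}  B8 = {a, c, d}
Tree: B1–B2, B1–B3, B1–B4, B4–B5, B1–B6, B4–B7, B6–B8
The largest bag has 3 vertices, giving width 2; this decomposition certifies tw(G) ≤ 2. Conversely, {a, c, d} is a clique of size 3, and the vertices of any clique must share a bag in every tree decomposition; so some bag has ≥ 3 vertices and tw(G) ≥ 2. Hence tw(G) = 2 exactly.

2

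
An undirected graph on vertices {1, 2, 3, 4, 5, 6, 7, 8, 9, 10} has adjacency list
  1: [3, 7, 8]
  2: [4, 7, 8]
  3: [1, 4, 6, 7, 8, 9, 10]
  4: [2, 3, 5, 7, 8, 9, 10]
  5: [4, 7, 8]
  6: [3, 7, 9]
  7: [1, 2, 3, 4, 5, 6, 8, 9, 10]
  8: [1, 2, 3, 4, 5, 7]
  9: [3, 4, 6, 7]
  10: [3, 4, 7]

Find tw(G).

A width-3 tree decomposition is:
Bags: B1 = {3, 4, 7, 10}  B2 = {3, 4, 7, 8}  B3 = {1, 3, 7, 8}  B4 = {3, 4, 7, 9}  B5 = {3, 6, 7, 9}  B6 = {2, 4, 7, 8}  B7 = {4, 5, 7, 8}
Tree: B1–B2, B2–B3, B2–B4, B4–B5, B2–B6, B2–B7
Every bag has size at most 4, so the width is 4 − 1 = 3 and tw(G) ≤ 3. Conversely, {2, 4, 7, 8} is a clique of size 4, and the vertices of any clique must share a bag in every tree decomposition; so some bag has ≥ 4 vertices and tw(G) ≥ 3. The upper and lower bounds meet at 3, so that is the treewidth.

3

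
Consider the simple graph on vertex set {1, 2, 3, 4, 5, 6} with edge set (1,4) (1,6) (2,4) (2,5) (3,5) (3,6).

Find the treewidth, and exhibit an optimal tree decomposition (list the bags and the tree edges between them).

Treewidth 2.
One optimal decomposition is:
Bags: B1 = {3, 5, 6}  B2 = {2, 5, 6}  B3 = {2, 4, 6}  B4 = {1, 4, 6}
Tree: B1–B2, B2–B3, B3–B4

Each bag holds 3 vertices, so the decomposition has width 2, which upper-bounds the treewidth. Since 6–3–5–2–4–1–6 is a cycle in G, G is not acyclic. Forests are exactly the graphs of treewidth ≤ 1, so tw(G) ≥ 2. The upper and lower bounds meet at 2, so that is the treewidth.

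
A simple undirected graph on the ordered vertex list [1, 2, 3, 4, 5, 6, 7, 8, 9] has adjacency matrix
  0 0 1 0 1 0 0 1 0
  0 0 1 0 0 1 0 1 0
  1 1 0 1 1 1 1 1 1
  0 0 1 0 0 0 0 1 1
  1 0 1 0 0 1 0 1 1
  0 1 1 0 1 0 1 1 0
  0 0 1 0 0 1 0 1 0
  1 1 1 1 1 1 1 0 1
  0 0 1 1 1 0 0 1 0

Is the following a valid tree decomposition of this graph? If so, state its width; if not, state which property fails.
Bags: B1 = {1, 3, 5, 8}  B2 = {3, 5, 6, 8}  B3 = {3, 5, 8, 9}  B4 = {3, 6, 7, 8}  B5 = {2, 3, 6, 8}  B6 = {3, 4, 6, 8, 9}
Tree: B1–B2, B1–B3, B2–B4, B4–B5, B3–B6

No — bags containing vertex 6 are not connected in the tree.

A tree decomposition must satisfy three properties: every vertex lies in some bag; for every edge, both endpoints lie together in some bag; and for every vertex, the bags containing it form a connected subtree. Here bags containing vertex 6 are not connected in the tree, so the decomposition is invalid.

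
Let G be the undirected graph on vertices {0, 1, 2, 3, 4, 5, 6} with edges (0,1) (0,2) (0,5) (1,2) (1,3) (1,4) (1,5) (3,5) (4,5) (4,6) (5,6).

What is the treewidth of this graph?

A width-2 tree decomposition is:
Bags: B1 = {1, 4, 5}  B2 = {0, 1, 5}  B3 = {4, 5, 6}  B4 = {1, 3, 5}  B5 = {0, 1, 2}
Tree: B1–B2, B1–B3, B2–B4, B2–B5
Every bag has size at most 3, so the width is 3 − 1 = 2 and tw(G) ≤ 2. Conversely, {0, 1, 2} is a clique of size 3, and the vertices of any clique must share a bag in every tree decomposition; so some bag has ≥ 3 vertices and tw(G) ≥ 2. Hence tw(G) = 2 exactly.

2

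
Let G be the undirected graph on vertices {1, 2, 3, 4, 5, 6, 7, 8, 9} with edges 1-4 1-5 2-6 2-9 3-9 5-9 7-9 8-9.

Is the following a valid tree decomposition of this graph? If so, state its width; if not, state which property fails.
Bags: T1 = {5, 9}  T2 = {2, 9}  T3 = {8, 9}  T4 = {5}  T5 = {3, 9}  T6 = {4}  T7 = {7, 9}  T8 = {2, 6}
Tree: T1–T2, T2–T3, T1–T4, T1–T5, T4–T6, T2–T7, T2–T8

A tree decomposition must satisfy three properties: every vertex lies in some bag; for every edge, both endpoints lie together in some bag; and for every vertex, the bags containing it form a connected subtree. Here vertex 1 appears in no bag, so the decomposition is invalid.

No — vertex 1 appears in no bag.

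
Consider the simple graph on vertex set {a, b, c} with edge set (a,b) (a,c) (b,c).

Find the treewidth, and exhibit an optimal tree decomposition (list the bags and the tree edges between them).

Treewidth 2.
One optimal decomposition is:
Bags: B1 = {a, b, c}
Tree: (single bag)

With just one bag of size 3, the width is 3 − 1 = 2, so tw(G) ≤ 2. For the lower bound, the 3 vertices {a, b, c} are pairwise adjacent, and any tree decomposition puts a clique entirely inside one bag — forcing width ≥ 2. Therefore the treewidth is 2.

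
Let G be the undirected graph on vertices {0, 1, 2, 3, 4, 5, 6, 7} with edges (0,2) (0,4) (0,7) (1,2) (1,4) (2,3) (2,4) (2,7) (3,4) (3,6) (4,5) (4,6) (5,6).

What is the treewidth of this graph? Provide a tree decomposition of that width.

The largest bag has 3 vertices, giving width 2; this decomposition certifies tw(G) ≤ 2. For the lower bound, the 3 vertices {0, 2, 4} are pairwise adjacent, and any tree decomposition puts a clique entirely inside one bag — forcing width ≥ 2. Combining the bounds, tw(G) = 2.

Treewidth 2.
One optimal decomposition is:
Bags: B1 = {0, 2, 7}  B2 = {0, 2, 4}  B3 = {2, 3, 4}  B4 = {1, 2, 4}  B5 = {3, 4, 6}  B6 = {4, 5, 6}
Tree: B1–B2, B2–B3, B3–B4, B3–B5, B5–B6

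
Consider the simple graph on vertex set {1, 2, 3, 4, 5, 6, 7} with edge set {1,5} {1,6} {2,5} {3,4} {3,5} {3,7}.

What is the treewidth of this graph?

A width-1 tree decomposition is:
Bags: B1 = {3, 5}  B2 = {2, 5}  B3 = {3, 4}  B4 = {1, 5}  B5 = {1, 6}  B6 = {3, 7}
Tree: B1–B2, B1–B3, B1–B4, B4–B5, B3–B6
The largest bag has 2 vertices, giving width 1; this decomposition certifies tw(G) ≤ 1. Since G has at least one edge (e.g. 3–5), it is not an edgeless graph, so tw(G) ≥ 1. The upper and lower bounds meet at 1, so that is the treewidth.

1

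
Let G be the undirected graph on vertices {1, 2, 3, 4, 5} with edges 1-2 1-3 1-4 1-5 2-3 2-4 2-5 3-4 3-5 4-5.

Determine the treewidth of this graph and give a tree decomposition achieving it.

With just one bag of size 5, the width is 5 − 1 = 4, so tw(G) ≤ 4. For the lower bound, the 5 vertices {1, 2, 3, 4, 5} are pairwise adjacent, and any tree decomposition puts a clique entirely inside one bag — forcing width ≥ 4. Therefore the treewidth is 4.

Treewidth 4.
One optimal decomposition is:
Bags: B1 = {1, 2, 3, 4, 5}
Tree: (single bag)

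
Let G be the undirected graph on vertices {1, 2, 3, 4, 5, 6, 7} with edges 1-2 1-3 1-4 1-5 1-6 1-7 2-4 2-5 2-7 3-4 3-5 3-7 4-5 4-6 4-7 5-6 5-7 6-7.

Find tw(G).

4

A width-4 tree decomposition is:
Bags: B1 = {1, 3, 4, 5, 7}  B2 = {1, 4, 5, 6, 7}  B3 = {1, 2, 4, 5, 7}
Tree: B1–B2, B2–B3
The largest bag has 5 vertices, giving width 4; this decomposition certifies tw(G) ≤ 4. For the lower bound, the 5 vertices {1, 2, 4, 5, 7} are pairwise adjacent, and any tree decomposition puts a clique entirely inside one bag — forcing width ≥ 4. Hence tw(G) = 4 exactly.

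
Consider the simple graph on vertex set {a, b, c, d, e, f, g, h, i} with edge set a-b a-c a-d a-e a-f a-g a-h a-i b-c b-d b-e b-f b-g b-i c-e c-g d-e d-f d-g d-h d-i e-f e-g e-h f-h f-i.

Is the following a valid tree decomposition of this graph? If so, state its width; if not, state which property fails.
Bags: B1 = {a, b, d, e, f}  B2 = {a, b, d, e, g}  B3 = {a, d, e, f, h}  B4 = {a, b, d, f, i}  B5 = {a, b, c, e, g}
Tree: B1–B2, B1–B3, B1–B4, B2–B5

Every vertex of G appears in some bag (union = {a, b, c, d, e, f, g, h, i}); every edge is covered by a bag; and for each vertex v the set of bags containing v is connected in the bag tree. The decomposition is therefore valid. The largest bag has 5 vertices, so the width is 4.

Yes; width 4.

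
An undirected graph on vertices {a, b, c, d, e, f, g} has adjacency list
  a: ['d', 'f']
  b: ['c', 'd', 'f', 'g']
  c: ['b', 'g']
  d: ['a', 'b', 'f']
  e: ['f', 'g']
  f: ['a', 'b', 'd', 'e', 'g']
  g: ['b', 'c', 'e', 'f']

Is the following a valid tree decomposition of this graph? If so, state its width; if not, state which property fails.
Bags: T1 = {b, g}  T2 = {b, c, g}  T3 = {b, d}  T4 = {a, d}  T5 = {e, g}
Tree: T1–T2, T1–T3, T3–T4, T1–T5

No — vertex f appears in no bag.

A tree decomposition must satisfy three properties: every vertex lies in some bag; for every edge, both endpoints lie together in some bag; and for every vertex, the bags containing it form a connected subtree. Here vertex f appears in no bag, so the decomposition is invalid.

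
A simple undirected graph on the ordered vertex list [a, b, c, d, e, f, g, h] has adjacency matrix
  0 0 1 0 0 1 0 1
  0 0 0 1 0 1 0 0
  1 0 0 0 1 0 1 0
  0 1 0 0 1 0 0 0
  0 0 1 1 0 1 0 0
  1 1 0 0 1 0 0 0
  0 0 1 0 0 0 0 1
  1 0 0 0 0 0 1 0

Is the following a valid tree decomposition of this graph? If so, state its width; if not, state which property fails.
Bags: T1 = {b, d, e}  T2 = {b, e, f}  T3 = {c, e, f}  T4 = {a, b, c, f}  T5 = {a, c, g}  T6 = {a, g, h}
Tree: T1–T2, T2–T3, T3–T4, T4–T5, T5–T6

No — bags containing vertex b are not connected in the tree.

A tree decomposition must satisfy three properties: every vertex lies in some bag; for every edge, both endpoints lie together in some bag; and for every vertex, the bags containing it form a connected subtree. Here bags containing vertex b are not connected in the tree, so the decomposition is invalid.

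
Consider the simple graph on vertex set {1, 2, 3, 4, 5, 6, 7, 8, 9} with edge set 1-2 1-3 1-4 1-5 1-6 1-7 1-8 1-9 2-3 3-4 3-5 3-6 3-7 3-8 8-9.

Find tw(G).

2

A width-2 tree decomposition is:
Bags: B1 = {1, 3, 7}  B2 = {1, 2, 3}  B3 = {1, 3, 4}  B4 = {1, 3, 6}  B5 = {1, 3, 8}  B6 = {1, 8, 9}  B7 = {1, 3, 5}
Tree: B1–B2, B2–B3, B2–B4, B4–B5, B5–B6, B1–B7
The largest bag has 3 vertices, giving width 2; this decomposition certifies tw(G) ≤ 2. For the lower bound, the 3 vertices {1, 8, 9} are pairwise adjacent, and any tree decomposition puts a clique entirely inside one bag — forcing width ≥ 2. The upper and lower bounds meet at 2, so that is the treewidth.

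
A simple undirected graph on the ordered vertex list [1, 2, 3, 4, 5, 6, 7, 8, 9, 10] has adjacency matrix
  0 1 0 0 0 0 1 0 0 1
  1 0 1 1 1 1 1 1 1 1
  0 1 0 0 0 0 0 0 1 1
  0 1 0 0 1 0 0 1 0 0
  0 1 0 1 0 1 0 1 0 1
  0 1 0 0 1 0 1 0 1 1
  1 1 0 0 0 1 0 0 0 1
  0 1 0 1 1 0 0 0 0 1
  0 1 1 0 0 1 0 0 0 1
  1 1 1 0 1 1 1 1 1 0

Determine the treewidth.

A width-3 tree decomposition is:
Bags: B1 = {2, 6, 9, 10}  B2 = {2, 6, 7, 10}  B3 = {1, 2, 7, 10}  B4 = {2, 3, 9, 10}  B5 = {2, 5, 6, 10}  B6 = {2, 5, 8, 10}  B7 = {2, 4, 5, 8}
Tree: B1–B2, B2–B3, B1–B4, B2–B5, B5–B6, B6–B7
Every bag has size at most 4, so the width is 4 − 1 = 3 and tw(G) ≤ 3. Conversely, {2, 5, 8, 10} is a clique of size 4, and the vertices of any clique must share a bag in every tree decomposition; so some bag has ≥ 4 vertices and tw(G) ≥ 3. Hence tw(G) = 3 exactly.

3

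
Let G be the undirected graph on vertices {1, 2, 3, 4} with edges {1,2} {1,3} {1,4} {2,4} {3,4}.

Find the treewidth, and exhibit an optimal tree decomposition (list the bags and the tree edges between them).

The largest bag has 3 vertices, giving width 2; this decomposition certifies tw(G) ≤ 2. Conversely, {1, 2, 4} is a clique of size 3, and the vertices of any clique must share a bag in every tree decomposition; so some bag has ≥ 3 vertices and tw(G) ≥ 2. The upper and lower bounds meet at 2, so that is the treewidth.

Treewidth 2.
Bags: B1 = {1, 3, 4}  B2 = {1, 2, 4}
Tree: B1–B2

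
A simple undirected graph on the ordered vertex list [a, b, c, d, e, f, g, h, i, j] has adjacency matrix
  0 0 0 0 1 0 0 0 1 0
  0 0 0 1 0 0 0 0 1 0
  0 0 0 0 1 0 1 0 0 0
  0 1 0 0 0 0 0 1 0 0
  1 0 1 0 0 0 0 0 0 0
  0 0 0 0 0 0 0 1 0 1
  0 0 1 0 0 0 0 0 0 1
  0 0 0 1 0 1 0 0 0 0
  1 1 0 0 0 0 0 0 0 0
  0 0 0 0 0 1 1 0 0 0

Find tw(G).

A width-2 tree decomposition is:
Bags: B1 = {f, g, j}  B2 = {c, f, g}  B3 = {c, e, f}  B4 = {a, e, f}  B5 = {a, f, i}  B6 = {b, f, i}  B7 = {b, d, f}  B8 = {d, f, h}
Tree: B1–B2, B2–B3, B3–B4, B4–B5, B5–B6, B6–B7, B7–B8
The largest bag has 3 vertices, giving width 2; this decomposition certifies tw(G) ≤ 2. The edges f–j–g–c–e–a–i–b–d–h–f form a cycle, so G is not a tree and its treewidth is at least 2. Hence tw(G) = 2 exactly.

2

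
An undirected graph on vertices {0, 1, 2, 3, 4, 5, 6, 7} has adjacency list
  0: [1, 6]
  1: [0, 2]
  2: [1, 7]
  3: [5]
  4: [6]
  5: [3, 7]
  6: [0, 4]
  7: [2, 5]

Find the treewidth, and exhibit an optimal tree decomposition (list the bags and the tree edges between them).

The largest bag has 2 vertices, giving width 1; this decomposition certifies tw(G) ≤ 1. Any graph with an edge has treewidth ≥ 1, and G has the edge 4–6. Hence tw(G) = 1 exactly.

Treewidth 1.
One optimal decomposition is:
Bags: B1 = {4, 6}  B2 = {0, 6}  B3 = {0, 1}  B4 = {1, 2}  B5 = {2, 7}  B6 = {5, 7}  B7 = {3, 5}
Tree: B1–B2, B2–B3, B3–B4, B4–B5, B5–B6, B6–B7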